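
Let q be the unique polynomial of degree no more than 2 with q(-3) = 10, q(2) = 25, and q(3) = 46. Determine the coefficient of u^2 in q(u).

Write q(u) = au^2 + bu + c. Substituting each data point gives a linear system:
  9a - 3b + c = 10
  4a + 2b + c = 25
  9a + 3b + c = 46
Solving the system yields a = 3, b = 6, c = 1.
So q(u) = 3u^2 + 6u + 1.
The leading coefficient is 3.

3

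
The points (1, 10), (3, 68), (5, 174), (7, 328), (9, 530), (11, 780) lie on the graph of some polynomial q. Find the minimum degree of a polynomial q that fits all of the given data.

Forward differences of the values at u = 1, 3, 5, 7, 9, 11:
  q  : 10  68  174  328  530  780
  Δ  : 58  106  154  202  250
  Δ^2: 48  48  48  48
  Δ^3: 0  0  0
  Δ^4: 0  0
  Δ^5: 0
The second differences are constant (48) and nonzero, while all higher differences vanish, so the minimal degree is 2.

2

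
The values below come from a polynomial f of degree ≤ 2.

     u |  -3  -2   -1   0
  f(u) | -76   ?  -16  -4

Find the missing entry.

On equispaced nodes a degree-2 polynomial has vanishing third forward difference, so
  - f(-3) + 3·f(-2) - 3·f(-1) + f(0) = 0.
Substituting the known values and solving for f(-2):
  3·f(-2) = -120
  f(-2) = -40.

-40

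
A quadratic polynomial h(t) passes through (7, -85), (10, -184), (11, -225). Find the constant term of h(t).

6

Write h(t) = at^2 + bt + c. Substituting each data point gives a linear system:
  49a + 7b + c = -85
  100a + 10b + c = -184
  121a + 11b + c = -225
Solving the system yields a = -2, b = 1, c = 6.
So h(t) = -2t^2 + t + 6.
The constant term is 6.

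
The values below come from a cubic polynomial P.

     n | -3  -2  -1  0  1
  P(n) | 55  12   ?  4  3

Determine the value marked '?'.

On equispaced nodes a degree-3 polynomial has vanishing fourth forward difference, so
  P(-3) - 4·P(-2) + 6·P(-1) - 4·P(0) + P(1) = 0.
Substituting the known values and solving for P(-1):
  6·P(-1) = 6
  P(-1) = 1.

1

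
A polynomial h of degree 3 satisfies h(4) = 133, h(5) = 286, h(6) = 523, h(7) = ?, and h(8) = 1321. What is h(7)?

The 4 known points determine the degree-3 polynomial uniquely.
Write h(s) = as^3 + bs^2 + cs + d. Substituting each data point gives a linear system:
  64a + 16b + 4c + d = 133
  125a + 25b + 5c + d = 286
  216a + 36b + 6c + d = 523
  512a + 64b + 8c + d = 1321
Solving the system yields a = 3, b = -3, c = -3, d = 1.
So h(s) = 3s^3 - 3s^2 - 3s + 1.
Then h(7) = 862.

862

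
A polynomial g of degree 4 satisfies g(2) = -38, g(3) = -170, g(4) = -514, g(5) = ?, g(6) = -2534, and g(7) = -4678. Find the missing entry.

-1232

The 5 known points determine the degree-4 polynomial uniquely.
Write g(n) = an^4 + bn^3 + cn^2 + dn + e. Substituting each data point gives a linear system:
  16a + 8b + 4c + 2d + e = -38
  81a + 27b + 9c + 3d + e = -170
  256a + 64b + 16c + 4d + e = -514
  1296a + 216b + 36c + 6d + e = -2534
  2401a + 343b + 49c + 7d + e = -4678
Solving the system yields a = -2, b = 1, c = -5, d = 4, e = -2.
So g(n) = -2n⁴ + n³ - 5n² + 4n - 2.
Then g(5) = -1232.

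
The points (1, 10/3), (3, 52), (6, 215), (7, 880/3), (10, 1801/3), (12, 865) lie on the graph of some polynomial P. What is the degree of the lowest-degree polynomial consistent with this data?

Divided differences on the nodes 1, 3, 6, 7, 10, 12:
  order 0: 10/3  52  215  880/3  1801/3  865
  order 1: 73/3  163/3  235/3  307/3  397/3
  order 2: 6  6  6  6
  order 3: 0  0  0
  order 4: 0  0
  order 5: 0
The order-2 divided differences are all 6 (nonzero) and every higher order vanishes, so the data lies on a polynomial of degree exactly 2.

2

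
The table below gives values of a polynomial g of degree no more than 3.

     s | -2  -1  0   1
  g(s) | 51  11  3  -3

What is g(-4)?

Write g(s) = as^3 + bs^2 + cs + d. Substituting each data point gives a linear system:
  -8a + 4b - 2c + d = 51
  -a + b - c + d = 11
  d = 3
  a + b + c + d = -3
Solving the system yields a = -5, b = 1, c = -2, d = 3.
So g(s) = -5s^3 + s^2 - 2s + 3.
Then g(-4) = 347.

347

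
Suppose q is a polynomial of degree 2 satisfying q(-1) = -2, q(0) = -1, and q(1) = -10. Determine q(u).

Write q(u) = au^2 + bu + c. Substituting each data point gives a linear system:
  a - b + c = -2
  c = -1
  a + b + c = -10
Solving the system yields a = -5, b = -4, c = -1.
So q(u) = -5u^2 - 4u - 1.
Check: q(1) = -10. ✓

q(u) = -5u^2 - 4u - 1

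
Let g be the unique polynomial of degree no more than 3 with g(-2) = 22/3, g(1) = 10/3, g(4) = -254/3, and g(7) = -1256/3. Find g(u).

Write g(u) = au^3 + bu^2 + cu + d. Substituting each data point gives a linear system:
  -8a + 4b - 2c + d = 22/3
  a + b + c + d = 10/3
  64a + 16b + 4c + d = -254/3
  343a + 49b + 7c + d = -1256/3
Solving the system yields a = -1, b = -5/3, c = 0, d = 6.
So g(u) = -u^3 - (5/3)u^2 + 6.
Check: g(-2) = 22/3. ✓

g(u) = -u^3 - (5/3)u^2 + 6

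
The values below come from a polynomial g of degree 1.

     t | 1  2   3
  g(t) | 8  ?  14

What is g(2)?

11

On equispaced nodes a degree-1 polynomial has vanishing second forward difference, so
  g(1) - 2·g(2) + g(3) = 0.
Substituting the known values and solving for g(2):
  -2·g(2) = -22
  g(2) = 11.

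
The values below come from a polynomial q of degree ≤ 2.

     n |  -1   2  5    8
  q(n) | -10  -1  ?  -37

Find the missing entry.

The 3 known points determine the degree-2 polynomial uniquely.
Write q(n) = an^2 + bn + c. Substituting each data point gives a linear system:
  a - b + c = -10
  4a + 2b + c = -1
  64a + 8b + c = -37
Solving the system yields a = -1, b = 4, c = -5.
So q(n) = -n^2 + 4n - 5.
Then q(5) = -10.

-10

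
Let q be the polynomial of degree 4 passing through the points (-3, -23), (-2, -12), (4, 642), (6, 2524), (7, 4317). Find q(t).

Write q(t) = at^4 + bt^3 + ct^2 + dt + e. Substituting each data point gives a linear system:
  81a - 27b + 9c - 3d + e = -23
  16a - 8b + 4c - 2d + e = -12
  256a + 64b + 16c + 4d + e = 642
  1296a + 216b + 36c + 6d + e = 2524
  2401a + 343b + 49c + 7d + e = 4317
Solving the system yields a = 1, b = 5, c = 4, d = 1, e = -2.
So q(t) = t^4 + 5t^3 + 4t^2 + t - 2.
Check: q(-2) = -12. ✓

q(t) = t^4 + 5t^3 + 4t^2 + t - 2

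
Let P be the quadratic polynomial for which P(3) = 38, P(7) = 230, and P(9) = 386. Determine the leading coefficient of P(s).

Write P(s) = as^2 + bs + c. Substituting each data point gives a linear system:
  9a + 3b + c = 38
  49a + 7b + c = 230
  81a + 9b + c = 386
Solving the system yields a = 5, b = -2, c = -1.
So P(s) = 5s² - 2s - 1.
The leading coefficient is 5.

5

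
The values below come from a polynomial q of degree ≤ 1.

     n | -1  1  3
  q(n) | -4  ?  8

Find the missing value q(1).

The 2 known points determine the degree-1 polynomial uniquely.
Write q(n) = an + b. Substituting each data point gives a linear system:
  -a + b = -4
  3a + b = 8
Solving the system yields a = 3, b = -1.
So q(n) = 3n - 1.
Then q(1) = 2.

2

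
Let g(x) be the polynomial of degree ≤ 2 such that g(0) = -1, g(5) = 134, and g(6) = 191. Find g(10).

Using the Lagrange interpolation formula with nodes 0, 5, 6:
  L_0(x) = (x - 5)(x - 6) / 30
  L_1(x) = x(x - 6) / -5
  L_2(x) = x(x - 5) / 6
Then g(x) = -1·L_0(x) + 134·L_1(x) + 191·L_2(x).
Expanding and collecting terms gives g(x) = 5x^2 + 2x - 1.
Evaluating at x = 10: g(10) = 519.

519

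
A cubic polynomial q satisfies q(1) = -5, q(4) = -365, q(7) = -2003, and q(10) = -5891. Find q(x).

Write q(x) = ax^3 + bx^2 + cx + d. Substituting each data point gives a linear system:
  a + b + c + d = -5
  64a + 16b + 4c + d = -365
  343a + 49b + 7c + d = -2003
  1000a + 100b + 10c + d = -5891
Solving the system yields a = -6, b = 1, c = 1, d = -1.
So q(x) = -6x³ + x² + x - 1.
Check: q(10) = -5891. ✓

q(x) = -6x^3 + x^2 + x - 1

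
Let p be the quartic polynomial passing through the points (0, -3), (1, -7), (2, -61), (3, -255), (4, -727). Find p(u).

Write p(u) = au^4 + bu^3 + cu^2 + du + e. Substituting each data point gives a linear system:
  e = -3
  a + b + c + d + e = -7
  16a + 8b + 4c + 2d + e = -61
  81a + 27b + 9c + 3d + e = -255
  256a + 64b + 16c + 4d + e = -727
Solving the system yields a = -2, b = -3, c = -2, d = 3, e = -3.
So p(u) = -2u⁴ - 3u³ - 2u² + 3u - 3.
Check: p(4) = -727. ✓

p(u) = -2u^4 - 3u^3 - 2u^2 + 3u - 3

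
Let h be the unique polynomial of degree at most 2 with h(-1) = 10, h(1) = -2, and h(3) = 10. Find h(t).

h(t) = 3t^2 - 6t + 1

Using the Lagrange interpolation formula with nodes -1, 1, 3:
  L_0(t) = (t - 1)(t - 3) / 8
  L_1(t) = (t + 1)(t - 3) / -4
  L_2(t) = (t + 1)(t - 1) / 8
Then h(t) = 10·L_0(t) - 2·L_1(t) + 10·L_2(t).
Expanding and collecting terms gives h(t) = 3t^2 - 6t + 1.
Check: h(3) = 10. ✓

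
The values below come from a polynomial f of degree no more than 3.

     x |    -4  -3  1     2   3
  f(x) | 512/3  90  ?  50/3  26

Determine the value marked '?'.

22/3

The 4 known points determine the degree-3 polynomial uniquely.
Write f(x) = ax^3 + bx^2 + cx + d. Substituting each data point gives a linear system:
  -64a + 16b - 4c + d = 512/3
  -27a + 9b - 3c + d = 90
  8a + 4b + 2c + d = 50/3
  27a + 9b + 3c + d = 26
Solving the system yields a = -1, b = 6, c = -5/3, d = 4.
So f(x) = -x^3 + 6x^2 - (5/3)x + 4.
Then f(1) = 22/3.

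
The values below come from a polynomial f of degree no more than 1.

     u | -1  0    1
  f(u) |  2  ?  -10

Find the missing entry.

On equispaced nodes a degree-1 polynomial has vanishing second forward difference, so
  f(-1) - 2·f(0) + f(1) = 0.
Substituting the known values and solving for f(0):
  -2·f(0) = 8
  f(0) = -4.

-4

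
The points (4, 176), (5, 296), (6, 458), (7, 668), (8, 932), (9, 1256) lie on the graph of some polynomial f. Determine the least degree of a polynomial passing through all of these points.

3

Forward differences of the values at n = 4, 5, 6, 7, 8, 9:
  f  : 176  296  458  668  932  1256
  Δ  : 120  162  210  264  324
  Δ^2: 42  48  54  60
  Δ^3: 6  6  6
  Δ^4: 0  0
  Δ^5: 0
The third differences are constant (6) and nonzero, while all higher differences vanish, so the minimal degree is 3.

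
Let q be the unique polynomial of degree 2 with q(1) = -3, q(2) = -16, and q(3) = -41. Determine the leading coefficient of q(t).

Write q(t) = at^2 + bt + c. Substituting each data point gives a linear system:
  a + b + c = -3
  4a + 2b + c = -16
  9a + 3b + c = -41
Solving the system yields a = -6, b = 5, c = -2.
So q(t) = -6t^2 + 5t - 2.
The leading coefficient is -6.

-6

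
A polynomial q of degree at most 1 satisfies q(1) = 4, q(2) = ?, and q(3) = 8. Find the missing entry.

6

The 2 known points determine the degree-1 polynomial uniquely.
Write q(t) = at + b. Substituting each data point gives a linear system:
  a + b = 4
  3a + b = 8
Solving the system yields a = 2, b = 2.
So q(t) = 2t + 2.
Then q(2) = 6.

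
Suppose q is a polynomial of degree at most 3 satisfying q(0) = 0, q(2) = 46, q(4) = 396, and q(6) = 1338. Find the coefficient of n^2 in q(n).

2

Write q(n) = an^3 + bn^2 + cn + d. Substituting each data point gives a linear system:
  d = 0
  8a + 4b + 2c + d = 46
  64a + 16b + 4c + d = 396
  216a + 36b + 6c + d = 1338
Solving the system yields a = 6, b = 2, c = -5, d = 0.
So q(n) = 6n³ + 2n² - 5n.
The coefficient of n^2 is 2.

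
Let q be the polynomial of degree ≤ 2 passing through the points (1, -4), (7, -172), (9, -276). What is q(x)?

Write q(x) = ax^2 + bx + c. Substituting each data point gives a linear system:
  a + b + c = -4
  49a + 7b + c = -172
  81a + 9b + c = -276
Solving the system yields a = -3, b = -4, c = 3.
So q(x) = -3x² - 4x + 3.
Check: q(1) = -4. ✓

q(x) = -3x^2 - 4x + 3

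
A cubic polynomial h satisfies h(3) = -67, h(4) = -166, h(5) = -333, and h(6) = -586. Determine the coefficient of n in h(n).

Write h(n) = an^3 + bn^2 + cn + d. Substituting each data point gives a linear system:
  27a + 9b + 3c + d = -67
  64a + 16b + 4c + d = -166
  125a + 25b + 5c + d = -333
  216a + 36b + 6c + d = -586
Solving the system yields a = -3, b = 2, c = -2, d = 2.
So h(n) = -3n^3 + 2n^2 - 2n + 2.
The coefficient of n is -2.

-2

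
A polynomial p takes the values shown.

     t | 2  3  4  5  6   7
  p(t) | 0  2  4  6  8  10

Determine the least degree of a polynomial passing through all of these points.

1

Forward differences of the values at t = 2, 3, 4, 5, 6, 7:
  p  : 0  2  4  6  8  10
  Δ  : 2  2  2  2  2
  Δ^2: 0  0  0  0
  Δ^3: 0  0  0
  Δ^4: 0  0
  Δ^5: 0
The first differences are constant (2) and nonzero, while all higher differences vanish, so the minimal degree is 1.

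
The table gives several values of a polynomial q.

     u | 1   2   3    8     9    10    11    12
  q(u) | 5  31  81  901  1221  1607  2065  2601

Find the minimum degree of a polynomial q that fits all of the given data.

3

Divided differences on the nodes 1, 2, 3, 8, 9, 10, 11, 12:
  order 0: 5  31  81  901  1221  1607  2065  2601
  order 1: 26  50  164  320  386  458  536
  order 2: 12  19  26  33  36  39
  order 3: 1  1  1  1  1
  order 4: 0  0  0  0
  order 5: 0  0  0
  order 6: 0  0
  order 7: 0
The order-3 divided differences are all 1 (nonzero) and every higher order vanishes, so the data lies on a polynomial of degree exactly 3.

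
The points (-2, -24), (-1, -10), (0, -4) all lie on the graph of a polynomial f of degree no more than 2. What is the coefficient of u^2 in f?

-4

Write f(u) = au^2 + bu + c. Substituting each data point gives a linear system:
  4a - 2b + c = -24
  a - b + c = -10
  c = -4
Solving the system yields a = -4, b = 2, c = -4.
So f(u) = -4u^2 + 2u - 4.
The leading coefficient is -4.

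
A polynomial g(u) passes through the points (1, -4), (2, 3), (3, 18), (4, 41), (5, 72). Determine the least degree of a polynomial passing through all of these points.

2

Forward differences of the values at u = 1, 2, 3, 4, 5:
  g  : -4  3  18  41  72
  Δ  : 7  15  23  31
  Δ^2: 8  8  8
  Δ^3: 0  0
  Δ^4: 0
The second differences are constant (8) and nonzero, while all higher differences vanish, so the minimal degree is 2.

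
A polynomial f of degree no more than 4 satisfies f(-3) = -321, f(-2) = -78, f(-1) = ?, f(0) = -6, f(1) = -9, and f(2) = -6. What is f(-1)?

The 5 known points determine the degree-4 polynomial uniquely.
Write f(x) = ax^4 + bx^3 + cx^2 + dx + e. Substituting each data point gives a linear system:
  81a - 27b + 9c - 3d + e = -321
  16a - 8b + 4c - 2d + e = -78
  e = -6
  a + b + c + d + e = -9
  16a + 8b + 4c + 2d + e = -6
Solving the system yields a = -2, b = 6, c = -1, d = -6, e = -6.
So f(x) = -2x^4 + 6x^3 - x^2 - 6x - 6.
Then f(-1) = -9.

-9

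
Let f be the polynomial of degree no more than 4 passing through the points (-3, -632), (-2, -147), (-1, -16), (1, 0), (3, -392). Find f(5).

-3304

Using the Lagrange interpolation formula with nodes -3, -2, -1, 1, 3:
  L_0(t) = (t + 2)(t + 1)(t - 1)(t - 3) / 48
  L_1(t) = (t + 3)(t + 1)(t - 1)(t - 3) / -15
  L_2(t) = (t + 3)(t + 2)(t - 1)(t - 3) / 16
  L_3(t) = (t + 3)(t + 2)(t + 1)(t - 3) / -48
  L_4(t) = (t + 3)(t + 2)(t + 1)(t - 1) / 240
Then f(t) = -632·L_0(t) - 147·L_1(t) - 16·L_2(t) + 0·L_3(t) - 392·L_4(t).
Expanding and collecting terms gives f(t) = -6t⁴ + 4t³ - 3t² + 4t + 1.
Evaluating at t = 5: f(5) = -3304.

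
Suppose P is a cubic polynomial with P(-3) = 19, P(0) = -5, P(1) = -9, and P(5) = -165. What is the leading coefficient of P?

-1

Write P(t) = at^3 + bt^2 + ct + d. Substituting each data point gives a linear system:
  -27a + 9b - 3c + d = 19
  d = -5
  a + b + c + d = -9
  125a + 25b + 5c + d = -165
Solving the system yields a = -1, b = -1, c = -2, d = -5.
So P(t) = -t³ - t² - 2t - 5.
The leading coefficient is -1.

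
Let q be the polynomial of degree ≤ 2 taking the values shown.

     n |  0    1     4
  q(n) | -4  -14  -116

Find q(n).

q(n) = -6n^2 - 4n - 4

Write q(n) = an^2 + bn + c. Substituting each data point gives a linear system:
  c = -4
  a + b + c = -14
  16a + 4b + c = -116
Solving the system yields a = -6, b = -4, c = -4.
So q(n) = -6n^2 - 4n - 4.
Check: q(4) = -116. ✓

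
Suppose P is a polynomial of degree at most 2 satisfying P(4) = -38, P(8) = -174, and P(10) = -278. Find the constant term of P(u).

2

Write P(u) = au^2 + bu + c. Substituting each data point gives a linear system:
  16a + 4b + c = -38
  64a + 8b + c = -174
  100a + 10b + c = -278
Solving the system yields a = -3, b = 2, c = 2.
So P(u) = -3u^2 + 2u + 2.
The constant term is 2.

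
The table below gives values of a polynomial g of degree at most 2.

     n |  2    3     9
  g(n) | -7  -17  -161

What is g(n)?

Using the Lagrange interpolation formula with nodes 2, 3, 9:
  L_0(n) = (n - 3)(n - 9) / 7
  L_1(n) = (n - 2)(n - 9) / -6
  L_2(n) = (n - 2)(n - 3) / 42
Then g(n) = -7·L_0(n) - 17·L_1(n) - 161·L_2(n).
Expanding and collecting terms gives g(n) = -2n² + 1.
Check: g(2) = -7. ✓

g(n) = -2n^2 + 1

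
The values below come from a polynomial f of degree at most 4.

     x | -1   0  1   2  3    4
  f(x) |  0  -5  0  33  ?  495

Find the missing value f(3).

160

The 5 known points determine the degree-4 polynomial uniquely.
Write f(x) = ax^4 + bx^3 + cx^2 + dx + e. Substituting each data point gives a linear system:
  a - b + c - d + e = 0
  e = -5
  a + b + c + d + e = 0
  16a + 8b + 4c + 2d + e = 33
  256a + 64b + 16c + 4d + e = 495
Solving the system yields a = 2, b = -1, c = 3, d = 1, e = -5.
So f(x) = 2x^4 - x^3 + 3x^2 + x - 5.
Then f(3) = 160.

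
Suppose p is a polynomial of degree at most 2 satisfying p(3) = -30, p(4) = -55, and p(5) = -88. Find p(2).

-13

Using the Lagrange interpolation formula with nodes 3, 4, 5:
  L_0(x) = (x - 4)(x - 5) / 2
  L_1(x) = (x - 3)(x - 5) / -1
  L_2(x) = (x - 3)(x - 4) / 2
Then p(x) = -30·L_0(x) - 55·L_1(x) - 88·L_2(x).
Expanding and collecting terms gives p(x) = -4x^2 + 3x - 3.
Evaluating at x = 2: p(2) = -13.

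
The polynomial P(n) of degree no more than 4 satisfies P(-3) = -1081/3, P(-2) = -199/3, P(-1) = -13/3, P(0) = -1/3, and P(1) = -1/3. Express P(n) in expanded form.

P(n) = -5n^4 - n^3 + 3n^2 + 3n - 1/3

Write P(n) = an^4 + bn^3 + cn^2 + dn + e. Substituting each data point gives a linear system:
  81a - 27b + 9c - 3d + e = -1081/3
  16a - 8b + 4c - 2d + e = -199/3
  a - b + c - d + e = -13/3
  e = -1/3
  a + b + c + d + e = -1/3
Solving the system yields a = -5, b = -1, c = 3, d = 3, e = -1/3.
So P(n) = -5n^4 - n^3 + 3n^2 + 3n - 1/3.
Check: P(-2) = -199/3. ✓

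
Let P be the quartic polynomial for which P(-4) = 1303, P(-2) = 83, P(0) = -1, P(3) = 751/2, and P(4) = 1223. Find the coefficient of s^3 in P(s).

Write P(s) = as^4 + bs^3 + cs^2 + ds + e. Substituting each data point gives a linear system:
  256a - 64b + 16c - 4d + e = 1303
  16a - 8b + 4c - 2d + e = 83
  e = -1
  81a + 27b + 9c + 3d + e = 751/2
  256a + 64b + 16c + 4d + e = 1223
Solving the system yields a = 5, b = -1/2, c = -1, d = -2, e = -1.
So P(s) = 5s^4 - (1/2)s^3 - s^2 - 2s - 1.
The coefficient of s^3 is -1/2.

-1/2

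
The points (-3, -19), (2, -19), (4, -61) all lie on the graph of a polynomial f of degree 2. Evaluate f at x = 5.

Write f(x) = ax^2 + bx + c. Substituting each data point gives a linear system:
  9a - 3b + c = -19
  4a + 2b + c = -19
  16a + 4b + c = -61
Solving the system yields a = -3, b = -3, c = -1.
So f(x) = -3x² - 3x - 1.
Then f(5) = -91.

-91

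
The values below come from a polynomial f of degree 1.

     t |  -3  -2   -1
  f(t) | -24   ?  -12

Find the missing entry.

-18

The 2 known points determine the degree-1 polynomial uniquely.
Write f(t) = at + b. Substituting each data point gives a linear system:
  -3a + b = -24
  -a + b = -12
Solving the system yields a = 6, b = -6.
So f(t) = 6t - 6.
Then f(-2) = -18.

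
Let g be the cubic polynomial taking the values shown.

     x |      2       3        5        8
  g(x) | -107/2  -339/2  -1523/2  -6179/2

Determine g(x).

g(x) = -6x^3 - 2x - 3/2

Using the Lagrange interpolation formula with nodes 2, 3, 5, 8:
  L_0(x) = (x - 3)(x - 5)(x - 8) / -18
  L_1(x) = (x - 2)(x - 5)(x - 8) / 10
  L_2(x) = (x - 2)(x - 3)(x - 8) / -18
  L_3(x) = (x - 2)(x - 3)(x - 5) / 90
Then g(x) = -107/2·L_0(x) - 339/2·L_1(x) - 1523/2·L_2(x) - 6179/2·L_3(x).
Expanding and collecting terms gives g(x) = -6x^3 - 2x - 3/2.
Check: g(8) = -6179/2. ✓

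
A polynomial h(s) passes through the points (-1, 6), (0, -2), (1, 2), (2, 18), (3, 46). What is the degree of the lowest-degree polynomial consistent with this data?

2

Forward differences of the values at s = -1, 0, 1, 2, 3:
  h  : 6  -2  2  18  46
  Δ  : -8  4  16  28
  Δ^2: 12  12  12
  Δ^3: 0  0
  Δ^4: 0
The second differences are constant (12) and nonzero, while all higher differences vanish, so the minimal degree is 2.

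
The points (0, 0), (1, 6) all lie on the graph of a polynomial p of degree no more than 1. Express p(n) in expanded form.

p(n) = 6n

Write p(n) = an + b. Substituting each data point gives a linear system:
  b = 0
  a + b = 6
Solving the system yields a = 6, b = 0.
So p(n) = 6n.
Check: p(1) = 6. ✓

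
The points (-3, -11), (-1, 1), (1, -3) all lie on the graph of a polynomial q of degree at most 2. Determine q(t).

q(t) = -2t^2 - 2t + 1

Write q(t) = at^2 + bt + c. Substituting each data point gives a linear system:
  9a - 3b + c = -11
  a - b + c = 1
  a + b + c = -3
Solving the system yields a = -2, b = -2, c = 1.
So q(t) = -2t² - 2t + 1.
Check: q(-3) = -11. ✓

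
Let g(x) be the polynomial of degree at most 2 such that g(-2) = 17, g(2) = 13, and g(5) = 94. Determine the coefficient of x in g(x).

Write g(x) = ax^2 + bx + c. Substituting each data point gives a linear system:
  4a - 2b + c = 17
  4a + 2b + c = 13
  25a + 5b + c = 94
Solving the system yields a = 4, b = -1, c = -1.
So g(x) = 4x^2 - x - 1.
The coefficient of x is -1.

-1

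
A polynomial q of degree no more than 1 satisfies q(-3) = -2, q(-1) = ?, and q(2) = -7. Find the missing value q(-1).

The 2 known points determine the degree-1 polynomial uniquely.
Write q(n) = an + b. Substituting each data point gives a linear system:
  -3a + b = -2
  2a + b = -7
Solving the system yields a = -1, b = -5.
So q(n) = -n - 5.
Then q(-1) = -4.

-4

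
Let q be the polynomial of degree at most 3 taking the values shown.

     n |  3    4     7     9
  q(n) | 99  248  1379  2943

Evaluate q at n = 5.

495

Write q(n) = an^3 + bn^2 + cn + d. Substituting each data point gives a linear system:
  27a + 9b + 3c + d = 99
  64a + 16b + 4c + d = 248
  343a + 49b + 7c + d = 1379
  729a + 81b + 9c + d = 2943
Solving the system yields a = 4, b = 1, c = -6, d = 0.
So q(n) = 4n^3 + n^2 - 6n.
Then q(5) = 495.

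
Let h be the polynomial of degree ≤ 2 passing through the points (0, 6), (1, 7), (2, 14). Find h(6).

102

Write h(s) = as^2 + bs + c. Substituting each data point gives a linear system:
  c = 6
  a + b + c = 7
  4a + 2b + c = 14
Solving the system yields a = 3, b = -2, c = 6.
So h(s) = 3s² - 2s + 6.
Then h(6) = 102.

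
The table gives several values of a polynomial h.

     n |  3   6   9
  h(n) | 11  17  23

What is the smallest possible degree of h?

1

Forward differences of the values at n = 3, 6, 9:
  h  : 11  17  23
  Δ  : 6  6
  Δ^2: 0
The first differences are constant (6) and nonzero, while all higher differences vanish, so the minimal degree is 1.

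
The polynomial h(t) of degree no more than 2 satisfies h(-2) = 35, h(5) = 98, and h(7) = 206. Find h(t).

h(t) = 5t^2 - 6t + 3

Write h(t) = at^2 + bt + c. Substituting each data point gives a linear system:
  4a - 2b + c = 35
  25a + 5b + c = 98
  49a + 7b + c = 206
Solving the system yields a = 5, b = -6, c = 3.
So h(t) = 5t² - 6t + 3.
Check: h(5) = 98. ✓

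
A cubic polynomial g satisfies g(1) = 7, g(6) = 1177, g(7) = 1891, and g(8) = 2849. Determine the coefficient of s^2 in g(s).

Write g(s) = as^3 + bs^2 + cs + d. Substituting each data point gives a linear system:
  a + b + c + d = 7
  216a + 36b + 6c + d = 1177
  343a + 49b + 7c + d = 1891
  512a + 64b + 8c + d = 2849
Solving the system yields a = 6, b = -4, c = 4, d = 1.
So g(s) = 6s³ - 4s² + 4s + 1.
The coefficient of s^2 is -4.

-4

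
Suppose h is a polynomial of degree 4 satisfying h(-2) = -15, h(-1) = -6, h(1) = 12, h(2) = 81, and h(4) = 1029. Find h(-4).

357

Using the Lagrange interpolation formula with nodes -2, -1, 1, 2, 4:
  L_0(n) = (n + 1)(n - 1)(n - 2)(n - 4) / 72
  L_1(n) = (n + 2)(n - 1)(n - 2)(n - 4) / -30
  L_2(n) = (n + 2)(n + 1)(n - 2)(n - 4) / 18
  L_3(n) = (n + 2)(n + 1)(n - 1)(n - 4) / -24
  L_4(n) = (n + 2)(n + 1)(n - 1)(n - 2) / 180
Then h(n) = -15·L_0(n) - 6·L_1(n) + 12·L_2(n) + 81·L_3(n) + 1029·L_4(n).
Expanding and collecting terms gives h(n) = 3n^4 + 5n^3 - 5n^2 + 4n + 5.
Evaluating at n = -4: h(-4) = 357.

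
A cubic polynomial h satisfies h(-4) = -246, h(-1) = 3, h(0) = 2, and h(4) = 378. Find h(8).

2802

Using the Lagrange interpolation formula with nodes -4, -1, 0, 4:
  L_0(n) = (n + 1)n(n - 4) / -96
  L_1(n) = (n + 4)n(n - 4) / 15
  L_2(n) = (n + 4)(n + 1)(n - 4) / -16
  L_3(n) = (n + 4)(n + 1)n / 160
Then h(n) = -246·L_0(n) + 3·L_1(n) + 2·L_2(n) + 378·L_3(n).
Expanding and collecting terms gives h(n) = 5n^3 + 4n^2 - 2n + 2.
Evaluating at n = 8: h(8) = 2802.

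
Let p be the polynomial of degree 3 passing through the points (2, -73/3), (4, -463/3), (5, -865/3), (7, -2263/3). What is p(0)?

5/3

Write p(x) = ax^3 + bx^2 + cx + d. Substituting each data point gives a linear system:
  8a + 4b + 2c + d = -73/3
  64a + 16b + 4c + d = -463/3
  125a + 25b + 5c + d = -865/3
  343a + 49b + 7c + d = -2263/3
Solving the system yields a = -2, b = -1, c = -3, d = 5/3.
So p(x) = -2x³ - x² - 3x + 5/3.
Then p(0) = 5/3.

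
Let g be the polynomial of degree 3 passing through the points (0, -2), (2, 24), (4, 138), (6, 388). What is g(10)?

Forward differences of the values at n = 0, 2, 4, 6:
  g  : -2  24  138  388
  Δ  : 26  114  250
  Δ^2: 88  136
  Δ^3: 48
The third differences are constant, confirming degree 3.
Interpolating (Newton forward form) and evaluating at n = 10 gives g(10) = 1488.

1488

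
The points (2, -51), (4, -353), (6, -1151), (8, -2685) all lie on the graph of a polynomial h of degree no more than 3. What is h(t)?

h(t) = -5t^3 - 2t^2 + t - 5

Write h(t) = at^3 + bt^2 + ct + d. Substituting each data point gives a linear system:
  8a + 4b + 2c + d = -51
  64a + 16b + 4c + d = -353
  216a + 36b + 6c + d = -1151
  512a + 64b + 8c + d = -2685
Solving the system yields a = -5, b = -2, c = 1, d = -5.
So h(t) = -5t³ - 2t² + t - 5.
Check: h(6) = -1151. ✓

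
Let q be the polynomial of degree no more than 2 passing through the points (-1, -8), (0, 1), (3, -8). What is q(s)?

q(s) = -3s^2 + 6s + 1

Write q(s) = as^2 + bs + c. Substituting each data point gives a linear system:
  a - b + c = -8
  c = 1
  9a + 3b + c = -8
Solving the system yields a = -3, b = 6, c = 1.
So q(s) = -3s² + 6s + 1.
Check: q(-1) = -8. ✓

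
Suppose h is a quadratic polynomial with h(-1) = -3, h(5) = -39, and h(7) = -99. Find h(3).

Using the Lagrange interpolation formula with nodes -1, 5, 7:
  L_0(x) = (x - 5)(x - 7) / 48
  L_1(x) = (x + 1)(x - 7) / -12
  L_2(x) = (x + 1)(x - 5) / 16
Then h(x) = -3·L_0(x) - 39·L_1(x) - 99·L_2(x).
Expanding and collecting terms gives h(x) = -3x² + 6x + 6.
Evaluating at x = 3: h(3) = -3.

-3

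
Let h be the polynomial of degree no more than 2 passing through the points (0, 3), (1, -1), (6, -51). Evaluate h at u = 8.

-85

Using the Lagrange interpolation formula with nodes 0, 1, 6:
  L_0(u) = (u - 1)(u - 6) / 6
  L_1(u) = u(u - 6) / -5
  L_2(u) = u(u - 1) / 30
Then h(u) = 3·L_0(u) - 1·L_1(u) - 51·L_2(u).
Expanding and collecting terms gives h(u) = -u^2 - 3u + 3.
Evaluating at u = 8: h(8) = -85.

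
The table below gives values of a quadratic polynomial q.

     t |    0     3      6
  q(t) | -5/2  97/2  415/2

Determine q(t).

Using the Lagrange interpolation formula with nodes 0, 3, 6:
  L_0(t) = (t - 3)(t - 6) / 18
  L_1(t) = t(t - 6) / -9
  L_2(t) = t(t - 3) / 18
Then q(t) = -5/2·L_0(t) + 97/2·L_1(t) + 415/2·L_2(t).
Expanding and collecting terms gives q(t) = 6t^2 - t - 5/2.
Check: q(6) = 415/2. ✓

q(t) = 6t^2 - t - 5/2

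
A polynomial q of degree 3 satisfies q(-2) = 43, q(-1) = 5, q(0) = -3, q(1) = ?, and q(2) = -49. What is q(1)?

On equispaced nodes a degree-3 polynomial has vanishing fourth forward difference, so
  q(-2) - 4·q(-1) + 6·q(0) - 4·q(1) + q(2) = 0.
Substituting the known values and solving for q(1):
  -4·q(1) = 44
  q(1) = -11.

-11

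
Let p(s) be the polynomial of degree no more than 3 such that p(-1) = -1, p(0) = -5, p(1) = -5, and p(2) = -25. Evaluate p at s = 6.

-785

Using the Lagrange interpolation formula with nodes -1, 0, 1, 2:
  L_0(s) = s(s - 1)(s - 2) / -6
  L_1(s) = (s + 1)(s - 1)(s - 2) / 2
  L_2(s) = (s + 1)s(s - 2) / -2
  L_3(s) = (s + 1)s(s - 1) / 6
Then p(s) = -1·L_0(s) - 5·L_1(s) - 5·L_2(s) - 25·L_3(s).
Expanding and collecting terms gives p(s) = -4s^3 + 2s^2 + 2s - 5.
Evaluating at s = 6: p(6) = -785.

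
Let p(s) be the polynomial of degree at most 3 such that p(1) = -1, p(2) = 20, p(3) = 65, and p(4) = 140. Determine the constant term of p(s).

Write p(s) = as^3 + bs^2 + cs + d. Substituting each data point gives a linear system:
  a + b + c + d = -1
  8a + 4b + 2c + d = 20
  27a + 9b + 3c + d = 65
  64a + 16b + 4c + d = 140
Solving the system yields a = 1, b = 6, c = -4, d = -4.
So p(s) = s^3 + 6s^2 - 4s - 4.
The constant term is -4.

-4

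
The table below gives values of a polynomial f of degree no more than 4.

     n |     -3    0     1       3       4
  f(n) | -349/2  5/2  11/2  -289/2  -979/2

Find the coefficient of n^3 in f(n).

Write f(n) = an^4 + bn^3 + cn^2 + dn + e. Substituting each data point gives a linear system:
  81a - 27b + 9c - 3d + e = -349/2
  e = 5/2
  a + b + c + d + e = 11/2
  81a + 27b + 9c + 3d + e = -289/2
  256a + 64b + 16c + 4d + e = -979/2
Solving the system yields a = -2, b = 0, c = 0, d = 5, e = 5/2.
So f(n) = -2n^4 + 5n + 5/2.
The coefficient of n^3 is 0.

0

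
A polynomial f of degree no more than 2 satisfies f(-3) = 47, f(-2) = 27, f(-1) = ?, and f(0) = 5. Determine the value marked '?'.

On equispaced nodes a degree-2 polynomial has vanishing third forward difference, so
  - f(-3) + 3·f(-2) - 3·f(-1) + f(0) = 0.
Substituting the known values and solving for f(-1):
  -3·f(-1) = -39
  f(-1) = 13.

13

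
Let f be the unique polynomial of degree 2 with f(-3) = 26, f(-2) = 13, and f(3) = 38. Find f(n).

Write f(n) = an^2 + bn + c. Substituting each data point gives a linear system:
  9a - 3b + c = 26
  4a - 2b + c = 13
  9a + 3b + c = 38
Solving the system yields a = 3, b = 2, c = 5.
So f(n) = 3n^2 + 2n + 5.
Check: f(-2) = 13. ✓

f(n) = 3n^2 + 2n + 5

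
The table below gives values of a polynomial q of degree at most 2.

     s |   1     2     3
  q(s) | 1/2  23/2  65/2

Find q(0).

Using the Lagrange interpolation formula with nodes 1, 2, 3:
  L_0(s) = (s - 2)(s - 3) / 2
  L_1(s) = (s - 1)(s - 3) / -1
  L_2(s) = (s - 1)(s - 2) / 2
Then q(s) = 1/2·L_0(s) + 23/2·L_1(s) + 65/2·L_2(s).
Expanding and collecting terms gives q(s) = 5s^2 - 4s - 1/2.
Evaluating at s = 0: q(0) = -1/2.

-1/2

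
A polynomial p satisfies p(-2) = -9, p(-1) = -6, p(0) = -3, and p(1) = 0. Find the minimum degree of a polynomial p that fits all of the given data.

1

Forward differences of the values at s = -2, -1, 0, 1:
  p  : -9  -6  -3  0
  Δ  : 3  3  3
  Δ^2: 0  0
  Δ^3: 0
The first differences are constant (3) and nonzero, while all higher differences vanish, so the minimal degree is 1.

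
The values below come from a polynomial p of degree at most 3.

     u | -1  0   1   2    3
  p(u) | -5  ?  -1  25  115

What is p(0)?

1

On equispaced nodes a degree-3 polynomial has vanishing fourth forward difference, so
  p(-1) - 4·p(0) + 6·p(1) - 4·p(2) + p(3) = 0.
Substituting the known values and solving for p(0):
  -4·p(0) = -4
  p(0) = 1.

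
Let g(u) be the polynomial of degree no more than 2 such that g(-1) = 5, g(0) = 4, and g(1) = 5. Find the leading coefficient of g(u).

1

Write g(u) = au^2 + bu + c. Substituting each data point gives a linear system:
  a - b + c = 5
  c = 4
  a + b + c = 5
Solving the system yields a = 1, b = 0, c = 4.
So g(u) = u² + 4.
The leading coefficient is 1.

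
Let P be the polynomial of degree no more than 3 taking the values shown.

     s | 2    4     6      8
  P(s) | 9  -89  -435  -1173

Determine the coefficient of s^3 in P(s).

Write P(s) = as^3 + bs^2 + cs + d. Substituting each data point gives a linear system:
  8a + 4b + 2c + d = 9
  64a + 16b + 4c + d = -89
  216a + 36b + 6c + d = -435
  512a + 64b + 8c + d = -1173
Solving the system yields a = -3, b = 5, c = 5, d = 3.
So P(s) = -3s³ + 5s² + 5s + 3.
The leading coefficient is -3.

-3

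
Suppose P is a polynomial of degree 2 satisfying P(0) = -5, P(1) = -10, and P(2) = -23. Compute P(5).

Forward differences of the values at t = 0, 1, 2:
  P  : -5  -10  -23
  Δ  : -5  -13
  Δ^2: -8
The second differences are constant, confirming degree 2.
Interpolating (Newton forward form) and evaluating at t = 5 gives P(5) = -110.

-110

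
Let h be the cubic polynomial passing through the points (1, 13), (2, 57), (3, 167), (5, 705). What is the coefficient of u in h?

Write h(u) = au^3 + bu^2 + cu + d. Substituting each data point gives a linear system:
  a + b + c + d = 13
  8a + 4b + 2c + d = 57
  27a + 9b + 3c + d = 167
  125a + 25b + 5c + d = 705
Solving the system yields a = 5, b = 3, c = 0, d = 5.
So h(u) = 5u³ + 3u² + 5.
The coefficient of u is 0.

0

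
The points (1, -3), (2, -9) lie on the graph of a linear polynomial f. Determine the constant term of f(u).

3

Write f(u) = au + b. Substituting each data point gives a linear system:
  a + b = -3
  2a + b = -9
Solving the system yields a = -6, b = 3.
So f(u) = -6u + 3.
The constant term is 3.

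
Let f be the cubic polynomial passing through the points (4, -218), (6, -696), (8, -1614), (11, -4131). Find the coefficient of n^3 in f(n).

Write f(n) = an^3 + bn^2 + cn + d. Substituting each data point gives a linear system:
  64a + 16b + 4c + d = -218
  216a + 36b + 6c + d = -696
  512a + 64b + 8c + d = -1614
  1331a + 121b + 11c + d = -4131
Solving the system yields a = -3, b = -1, c = -1, d = -6.
So f(n) = -3n³ - n² - n - 6.
The leading coefficient is -3.

-3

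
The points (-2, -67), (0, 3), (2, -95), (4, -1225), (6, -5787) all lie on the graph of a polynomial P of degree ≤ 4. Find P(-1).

Write P(x) = ax^4 + bx^3 + cx^2 + dx + e. Substituting each data point gives a linear system:
  16a - 8b + 4c - 2d + e = -67
  e = 3
  16a + 8b + 4c + 2d + e = -95
  256a + 64b + 16c + 4d + e = -1225
  1296a + 216b + 36c + 6d + e = -5787
Solving the system yields a = -4, b = -2, c = -5, d = 1, e = 3.
So P(x) = -4x^4 - 2x^3 - 5x^2 + x + 3.
Then P(-1) = -5.

-5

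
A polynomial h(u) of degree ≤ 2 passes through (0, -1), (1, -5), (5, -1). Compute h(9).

35

Write h(u) = au^2 + bu + c. Substituting each data point gives a linear system:
  c = -1
  a + b + c = -5
  25a + 5b + c = -1
Solving the system yields a = 1, b = -5, c = -1.
So h(u) = u² - 5u - 1.
Then h(9) = 35.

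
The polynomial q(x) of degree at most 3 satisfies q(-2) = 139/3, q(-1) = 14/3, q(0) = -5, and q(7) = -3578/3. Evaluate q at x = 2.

-73/3

Using the Lagrange interpolation formula with nodes -2, -1, 0, 7:
  L_0(x) = (x + 1)x(x - 7) / -18
  L_1(x) = (x + 2)x(x - 7) / 8
  L_2(x) = (x + 2)(x + 1)(x - 7) / -14
  L_3(x) = (x + 2)(x + 1)x / 504
Then q(x) = 139/3·L_0(x) + 14/3·L_1(x) - 5·L_2(x) - 3578/3·L_3(x).
Expanding and collecting terms gives q(x) = -4x^3 + 4x^2 - (5/3)x - 5.
Evaluating at x = 2: q(2) = -73/3.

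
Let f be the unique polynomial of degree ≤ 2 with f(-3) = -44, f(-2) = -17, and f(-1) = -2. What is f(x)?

f(x) = -6x^2 - 3x + 1

Using the Lagrange interpolation formula with nodes -3, -2, -1:
  L_0(x) = (x + 2)(x + 1) / 2
  L_1(x) = (x + 3)(x + 1) / -1
  L_2(x) = (x + 3)(x + 2) / 2
Then f(x) = -44·L_0(x) - 17·L_1(x) - 2·L_2(x).
Expanding and collecting terms gives f(x) = -6x^2 - 3x + 1.
Check: f(-1) = -2. ✓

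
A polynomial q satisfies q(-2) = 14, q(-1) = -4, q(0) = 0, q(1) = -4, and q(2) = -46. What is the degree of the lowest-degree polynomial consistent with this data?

3

Forward differences of the values at n = -2, -1, 0, 1, 2:
  q  : 14  -4  0  -4  -46
  Δ  : -18  4  -4  -42
  Δ^2: 22  -8  -38
  Δ^3: -30  -30
  Δ^4: 0
The third differences are constant (-30) and nonzero, while all higher differences vanish, so the minimal degree is 3.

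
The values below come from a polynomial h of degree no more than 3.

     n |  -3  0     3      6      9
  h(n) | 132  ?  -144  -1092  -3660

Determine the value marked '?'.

-6

The 4 known points determine the degree-3 polynomial uniquely.
Write h(n) = an^3 + bn^2 + cn + d. Substituting each data point gives a linear system:
  -27a + 9b - 3c + d = 132
  27a + 9b + 3c + d = -144
  216a + 36b + 6c + d = -1092
  729a + 81b + 9c + d = -3660
Solving the system yields a = -5, b = 0, c = -1, d = -6.
So h(n) = -5n³ - n - 6.
Then h(0) = -6.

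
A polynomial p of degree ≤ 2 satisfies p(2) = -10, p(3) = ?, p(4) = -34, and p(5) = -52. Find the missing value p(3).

On equispaced nodes a degree-2 polynomial has vanishing third forward difference, so
  - p(2) + 3·p(3) - 3·p(4) + p(5) = 0.
Substituting the known values and solving for p(3):
  3·p(3) = -60
  p(3) = -20.

-20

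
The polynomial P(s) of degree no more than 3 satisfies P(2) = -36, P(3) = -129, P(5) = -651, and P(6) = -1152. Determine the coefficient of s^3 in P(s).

Write P(s) = as^3 + bs^2 + cs + d. Substituting each data point gives a linear system:
  8a + 4b + 2c + d = -36
  27a + 9b + 3c + d = -129
  125a + 25b + 5c + d = -651
  216a + 36b + 6c + d = -1152
Solving the system yields a = -6, b = 4, c = 1, d = -6.
So P(s) = -6s^3 + 4s^2 + s - 6.
The leading coefficient is -6.

-6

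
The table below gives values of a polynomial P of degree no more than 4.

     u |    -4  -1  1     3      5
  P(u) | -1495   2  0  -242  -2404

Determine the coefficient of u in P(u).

Write P(u) = au^4 + bu^3 + cu^2 + du + e. Substituting each data point gives a linear system:
  256a - 64b + 16c - 4d + e = -1495
  a - b + c - d + e = 2
  a + b + c + d + e = 0
  81a + 27b + 9c + 3d + e = -242
  625a + 125b + 25c + 5d + e = -2404
Solving the system yields a = -5, b = 5, c = 5, d = -6, e = 1.
So P(u) = -5u⁴ + 5u³ + 5u² - 6u + 1.
The coefficient of u is -6.

-6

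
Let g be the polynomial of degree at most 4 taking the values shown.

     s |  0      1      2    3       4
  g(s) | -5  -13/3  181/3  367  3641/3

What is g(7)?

Using the Lagrange interpolation formula with nodes 0, 1, 2, 3, 4:
  L_0(s) = (s - 1)(s - 2)(s - 3)(s - 4) / 24
  L_1(s) = s(s - 2)(s - 3)(s - 4) / -6
  L_2(s) = s(s - 1)(s - 3)(s - 4) / 4
  L_3(s) = s(s - 1)(s - 2)(s - 4) / -6
  L_4(s) = s(s - 1)(s - 2)(s - 3) / 24
Then g(s) = -5·L_0(s) - 13/3·L_1(s) + 181/3·L_2(s) + 367·L_3(s) + 3641/3·L_4(s).
Expanding and collecting terms gives g(s) = 5s⁴ - (1/3)s³ - 2s² - 2s - 5.
Evaluating at s = 7: g(7) = 35321/3.

35321/3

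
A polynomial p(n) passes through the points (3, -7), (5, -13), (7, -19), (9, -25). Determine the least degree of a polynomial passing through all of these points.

Forward differences of the values at n = 3, 5, 7, 9:
  p  : -7  -13  -19  -25
  Δ  : -6  -6  -6
  Δ^2: 0  0
  Δ^3: 0
The first differences are constant (-6) and nonzero, while all higher differences vanish, so the minimal degree is 1.

1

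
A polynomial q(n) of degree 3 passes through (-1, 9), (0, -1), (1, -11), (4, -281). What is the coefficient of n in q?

Write q(n) = an^3 + bn^2 + cn + d. Substituting each data point gives a linear system:
  -a + b - c + d = 9
  d = -1
  a + b + c + d = -11
  64a + 16b + 4c + d = -281
Solving the system yields a = -4, b = 0, c = -6, d = -1.
So q(n) = -4n^3 - 6n - 1.
The coefficient of n is -6.

-6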